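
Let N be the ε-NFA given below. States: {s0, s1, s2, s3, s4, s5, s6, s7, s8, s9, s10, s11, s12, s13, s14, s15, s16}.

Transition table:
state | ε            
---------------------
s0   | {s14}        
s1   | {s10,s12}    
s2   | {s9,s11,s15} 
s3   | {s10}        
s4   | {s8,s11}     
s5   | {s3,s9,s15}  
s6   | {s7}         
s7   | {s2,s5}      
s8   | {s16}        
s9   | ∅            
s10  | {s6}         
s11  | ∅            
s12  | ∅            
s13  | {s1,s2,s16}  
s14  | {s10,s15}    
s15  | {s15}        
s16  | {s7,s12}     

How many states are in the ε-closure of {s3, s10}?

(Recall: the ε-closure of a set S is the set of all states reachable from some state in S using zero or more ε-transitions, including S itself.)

Start with {s3, s10}.
From s10 via ε: add s6.
From s6 via ε: add s7.
From s7 via ε: add s2, s5.
From s2 via ε: add s9, s11, s15.
ε-closure = {s2, s3, s5, s6, s7, s9, s10, s11, s15}, which has 9 states.

9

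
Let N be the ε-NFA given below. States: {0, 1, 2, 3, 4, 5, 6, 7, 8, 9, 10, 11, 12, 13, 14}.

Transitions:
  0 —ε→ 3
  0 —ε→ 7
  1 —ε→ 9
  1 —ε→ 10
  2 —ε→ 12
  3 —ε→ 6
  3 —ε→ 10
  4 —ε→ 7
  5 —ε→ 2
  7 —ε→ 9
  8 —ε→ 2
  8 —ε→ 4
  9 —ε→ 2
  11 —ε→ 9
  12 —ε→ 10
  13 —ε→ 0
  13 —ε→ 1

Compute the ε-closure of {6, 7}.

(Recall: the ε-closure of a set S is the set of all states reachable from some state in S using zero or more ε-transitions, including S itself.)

Start with {6, 7}.
From 7 via ε: add 9.
From 9 via ε: add 2.
From 2 via ε: add 12.
From 12 via ε: add 10.
No new states can be added; the closed set is {2, 6, 7, 9, 10, 12}.

{2, 6, 7, 9, 10, 12}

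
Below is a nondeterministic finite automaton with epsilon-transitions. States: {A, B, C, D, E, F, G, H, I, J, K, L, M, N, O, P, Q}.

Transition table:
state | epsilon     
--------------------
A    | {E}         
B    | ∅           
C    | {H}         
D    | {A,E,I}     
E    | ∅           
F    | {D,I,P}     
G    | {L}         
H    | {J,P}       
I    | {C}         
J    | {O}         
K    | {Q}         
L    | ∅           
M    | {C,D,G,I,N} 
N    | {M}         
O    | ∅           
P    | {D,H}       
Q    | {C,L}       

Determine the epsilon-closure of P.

{A, C, D, E, H, I, J, O, P}

Start with {P}.
From P via epsilon: add D, H.
From D via epsilon: add A, E, I.
From H via epsilon: add J.
From I via epsilon: add C.
From J via epsilon: add O.
No new states can be added; the closed set is {A, C, D, E, H, I, J, O, P}.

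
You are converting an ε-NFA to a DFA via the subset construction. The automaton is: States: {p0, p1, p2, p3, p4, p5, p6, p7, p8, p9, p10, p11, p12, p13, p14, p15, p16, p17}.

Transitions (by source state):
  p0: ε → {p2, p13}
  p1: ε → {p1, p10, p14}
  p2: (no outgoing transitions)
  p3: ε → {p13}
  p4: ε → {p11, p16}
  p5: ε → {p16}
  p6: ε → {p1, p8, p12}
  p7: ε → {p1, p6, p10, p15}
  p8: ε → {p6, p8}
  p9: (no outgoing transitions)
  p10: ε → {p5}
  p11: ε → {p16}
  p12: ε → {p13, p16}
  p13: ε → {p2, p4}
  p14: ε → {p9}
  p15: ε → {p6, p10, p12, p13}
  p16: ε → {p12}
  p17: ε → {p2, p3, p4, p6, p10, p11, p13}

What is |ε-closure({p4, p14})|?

Start with {p4, p14}.
From p4 via ε: add p11, p16.
From p14 via ε: add p9.
From p16 via ε: add p12.
From p12 via ε: add p13.
From p13 via ε: add p2.
ε-closure = {p2, p4, p9, p11, p12, p13, p14, p16}, which has 8 states.

8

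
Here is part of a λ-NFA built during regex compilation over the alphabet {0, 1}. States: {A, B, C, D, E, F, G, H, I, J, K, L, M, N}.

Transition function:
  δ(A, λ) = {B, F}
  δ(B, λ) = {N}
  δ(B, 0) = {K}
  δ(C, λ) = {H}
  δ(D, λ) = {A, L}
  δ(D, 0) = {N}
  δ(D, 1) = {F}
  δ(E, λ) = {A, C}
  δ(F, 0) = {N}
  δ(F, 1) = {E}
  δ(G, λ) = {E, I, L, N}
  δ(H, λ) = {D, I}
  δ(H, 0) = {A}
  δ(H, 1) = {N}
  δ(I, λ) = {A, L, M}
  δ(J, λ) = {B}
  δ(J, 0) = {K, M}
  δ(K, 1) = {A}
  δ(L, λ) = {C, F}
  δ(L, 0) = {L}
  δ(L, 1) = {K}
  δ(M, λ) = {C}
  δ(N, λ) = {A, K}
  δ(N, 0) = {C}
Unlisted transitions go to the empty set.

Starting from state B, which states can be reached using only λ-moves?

Start with {B}.
From B via λ: add N.
From N via λ: add A, K.
From A via λ: add F.
No new states can be added; the closed set is {A, B, F, K, N}.

{A, B, F, K, N}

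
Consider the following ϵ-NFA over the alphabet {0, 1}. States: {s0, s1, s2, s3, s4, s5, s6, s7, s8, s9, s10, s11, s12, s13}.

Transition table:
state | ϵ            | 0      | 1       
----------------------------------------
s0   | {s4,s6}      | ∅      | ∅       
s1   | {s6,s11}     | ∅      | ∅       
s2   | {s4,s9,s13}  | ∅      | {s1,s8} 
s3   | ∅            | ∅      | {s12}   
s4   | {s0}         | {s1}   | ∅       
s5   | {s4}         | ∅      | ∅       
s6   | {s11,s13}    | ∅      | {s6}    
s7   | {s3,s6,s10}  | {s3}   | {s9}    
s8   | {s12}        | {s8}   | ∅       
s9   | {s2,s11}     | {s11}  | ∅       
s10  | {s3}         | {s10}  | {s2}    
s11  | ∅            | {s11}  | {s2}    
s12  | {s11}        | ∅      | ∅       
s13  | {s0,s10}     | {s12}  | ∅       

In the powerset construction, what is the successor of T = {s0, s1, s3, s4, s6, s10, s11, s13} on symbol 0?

s4 on 0 → {s1}.
s10 on 0 → {s10}.
s11 on 0 → {s11}.
s13 on 0 → {s12}.
No 0-transition from s0, s1, s3, s6.
Union after reading 0: {s1, s10, s11, s12}.
Now take the ϵ-closure:
From s1 via ϵ: add s6.
From s10 via ϵ: add s3.
From s6 via ϵ: add s13.
From s13 via ϵ: add s0.
From s0 via ϵ: add s4.
No new states can be added; the closed set is {s0, s1, s3, s4, s6, s10, s11, s12, s13}.

{s0, s1, s3, s4, s6, s10, s11, s12, s13}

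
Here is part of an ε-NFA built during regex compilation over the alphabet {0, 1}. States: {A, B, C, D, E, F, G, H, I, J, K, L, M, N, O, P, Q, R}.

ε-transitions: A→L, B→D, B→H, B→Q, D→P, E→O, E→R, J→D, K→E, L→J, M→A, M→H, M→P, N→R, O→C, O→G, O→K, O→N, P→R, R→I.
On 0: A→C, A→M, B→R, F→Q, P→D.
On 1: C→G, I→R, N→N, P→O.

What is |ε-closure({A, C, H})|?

9

Start with {A, C, H}.
From A via ε: add L.
From L via ε: add J.
From J via ε: add D.
From D via ε: add P.
From P via ε: add R.
From R via ε: add I.
ε-closure = {A, C, D, H, I, J, L, P, R}, which has 9 states.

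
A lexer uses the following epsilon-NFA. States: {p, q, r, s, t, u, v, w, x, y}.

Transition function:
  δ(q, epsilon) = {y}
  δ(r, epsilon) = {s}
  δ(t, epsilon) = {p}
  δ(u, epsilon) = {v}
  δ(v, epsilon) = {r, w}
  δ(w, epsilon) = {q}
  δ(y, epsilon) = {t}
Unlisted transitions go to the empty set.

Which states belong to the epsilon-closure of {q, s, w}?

{p, q, s, t, w, y}

Start with {q, s, w}.
From q via epsilon: add y.
From y via epsilon: add t.
From t via epsilon: add p.
No new states can be added; the closed set is {p, q, s, t, w, y}.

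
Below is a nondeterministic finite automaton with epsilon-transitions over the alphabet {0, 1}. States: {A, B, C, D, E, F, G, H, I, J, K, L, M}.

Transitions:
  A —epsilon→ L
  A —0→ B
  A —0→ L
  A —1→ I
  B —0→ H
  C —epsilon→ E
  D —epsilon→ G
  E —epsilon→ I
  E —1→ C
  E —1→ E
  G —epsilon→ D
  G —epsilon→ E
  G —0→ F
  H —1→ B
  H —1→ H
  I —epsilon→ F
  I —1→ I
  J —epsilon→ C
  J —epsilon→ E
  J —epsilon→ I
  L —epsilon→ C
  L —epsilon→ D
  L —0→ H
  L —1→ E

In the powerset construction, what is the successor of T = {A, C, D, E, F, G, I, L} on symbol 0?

{B, C, D, E, F, G, H, I, L}

A on 0 → {B, L}.
G on 0 → {F}.
L on 0 → {H}.
No 0-transition from C, D, E, F, I.
Union after reading 0: {B, F, H, L}.
Now take the epsilon-closure:
From L via epsilon: add C, D.
From C via epsilon: add E.
From D via epsilon: add G.
From E via epsilon: add I.
No new states can be added; the closed set is {B, C, D, E, F, G, H, I, L}.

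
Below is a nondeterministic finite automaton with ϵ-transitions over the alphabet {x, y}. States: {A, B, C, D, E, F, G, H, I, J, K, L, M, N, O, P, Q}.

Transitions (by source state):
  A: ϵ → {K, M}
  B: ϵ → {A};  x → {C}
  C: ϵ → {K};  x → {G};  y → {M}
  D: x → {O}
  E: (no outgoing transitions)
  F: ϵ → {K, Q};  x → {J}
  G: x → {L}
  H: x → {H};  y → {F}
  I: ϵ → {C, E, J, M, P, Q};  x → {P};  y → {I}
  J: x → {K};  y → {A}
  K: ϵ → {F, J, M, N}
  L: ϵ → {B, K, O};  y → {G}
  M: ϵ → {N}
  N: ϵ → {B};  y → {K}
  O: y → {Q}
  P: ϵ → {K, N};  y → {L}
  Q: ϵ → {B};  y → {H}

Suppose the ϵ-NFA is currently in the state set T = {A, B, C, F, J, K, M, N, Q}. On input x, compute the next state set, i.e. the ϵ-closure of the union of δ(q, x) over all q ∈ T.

B on x → {C}.
C on x → {G}.
F on x → {J}.
J on x → {K}.
No x-transition from A, K, M, N, Q.
Union after reading x: {C, G, J, K}.
Now take the ϵ-closure:
From K via ϵ: add F, M, N.
From F via ϵ: add Q.
From N via ϵ: add B.
From B via ϵ: add A.
No new states can be added; the closed set is {A, B, C, F, G, J, K, M, N, Q}.

{A, B, C, F, G, J, K, M, N, Q}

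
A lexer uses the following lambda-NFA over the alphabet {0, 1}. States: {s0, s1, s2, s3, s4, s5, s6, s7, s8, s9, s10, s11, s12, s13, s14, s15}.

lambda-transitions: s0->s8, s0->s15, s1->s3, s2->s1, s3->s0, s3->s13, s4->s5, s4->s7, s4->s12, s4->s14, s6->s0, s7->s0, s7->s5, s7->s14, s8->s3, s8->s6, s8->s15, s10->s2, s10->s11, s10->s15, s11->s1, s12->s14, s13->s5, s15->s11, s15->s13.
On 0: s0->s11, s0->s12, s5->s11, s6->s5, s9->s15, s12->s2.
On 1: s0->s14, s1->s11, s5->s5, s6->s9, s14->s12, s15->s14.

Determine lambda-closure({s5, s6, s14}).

{s0, s1, s3, s5, s6, s8, s11, s13, s14, s15}

Start with {s5, s6, s14}.
From s6 via lambda: add s0.
From s0 via lambda: add s8, s15.
From s8 via lambda: add s3.
From s15 via lambda: add s11, s13.
From s11 via lambda: add s1.
No new states can be added; the closed set is {s0, s1, s3, s5, s6, s8, s11, s13, s14, s15}.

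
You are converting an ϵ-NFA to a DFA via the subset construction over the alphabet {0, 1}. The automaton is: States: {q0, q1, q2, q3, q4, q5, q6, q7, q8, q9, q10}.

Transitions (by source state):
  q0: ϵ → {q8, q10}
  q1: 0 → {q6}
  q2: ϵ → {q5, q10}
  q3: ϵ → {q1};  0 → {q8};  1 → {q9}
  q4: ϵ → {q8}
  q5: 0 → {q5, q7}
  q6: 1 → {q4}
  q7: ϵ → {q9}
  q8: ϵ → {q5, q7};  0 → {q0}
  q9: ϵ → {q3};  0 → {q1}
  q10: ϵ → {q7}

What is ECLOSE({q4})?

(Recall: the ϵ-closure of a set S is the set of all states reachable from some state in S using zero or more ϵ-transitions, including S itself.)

{q1, q3, q4, q5, q7, q8, q9}

Start with {q4}.
From q4 via ϵ: add q8.
From q8 via ϵ: add q5, q7.
From q7 via ϵ: add q9.
From q9 via ϵ: add q3.
From q3 via ϵ: add q1.
No new states can be added; the closed set is {q1, q3, q4, q5, q7, q8, q9}.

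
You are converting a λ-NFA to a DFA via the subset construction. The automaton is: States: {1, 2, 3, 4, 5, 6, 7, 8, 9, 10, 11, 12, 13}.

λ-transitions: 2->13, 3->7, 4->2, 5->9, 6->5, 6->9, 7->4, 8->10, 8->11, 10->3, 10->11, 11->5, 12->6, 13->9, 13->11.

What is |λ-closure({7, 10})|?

Start with {7, 10}.
From 7 via λ: add 4.
From 10 via λ: add 3, 11.
From 4 via λ: add 2.
From 11 via λ: add 5.
From 2 via λ: add 13.
From 5 via λ: add 9.
λ-closure = {2, 3, 4, 5, 7, 9, 10, 11, 13}, which has 9 states.

9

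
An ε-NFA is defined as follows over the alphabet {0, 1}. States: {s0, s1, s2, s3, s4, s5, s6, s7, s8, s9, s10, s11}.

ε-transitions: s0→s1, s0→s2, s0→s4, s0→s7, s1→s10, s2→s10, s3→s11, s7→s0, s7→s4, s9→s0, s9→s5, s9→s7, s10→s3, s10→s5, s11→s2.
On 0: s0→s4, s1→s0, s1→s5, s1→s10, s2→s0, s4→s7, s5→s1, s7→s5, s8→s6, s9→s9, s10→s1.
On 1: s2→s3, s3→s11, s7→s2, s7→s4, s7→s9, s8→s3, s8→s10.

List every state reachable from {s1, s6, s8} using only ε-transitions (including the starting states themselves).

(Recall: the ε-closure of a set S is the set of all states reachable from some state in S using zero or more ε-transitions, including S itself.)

{s1, s2, s3, s5, s6, s8, s10, s11}

Start with {s1, s6, s8}.
From s1 via ε: add s10.
From s10 via ε: add s3, s5.
From s3 via ε: add s11.
From s11 via ε: add s2.
No new states can be added; the closed set is {s1, s2, s3, s5, s6, s8, s10, s11}.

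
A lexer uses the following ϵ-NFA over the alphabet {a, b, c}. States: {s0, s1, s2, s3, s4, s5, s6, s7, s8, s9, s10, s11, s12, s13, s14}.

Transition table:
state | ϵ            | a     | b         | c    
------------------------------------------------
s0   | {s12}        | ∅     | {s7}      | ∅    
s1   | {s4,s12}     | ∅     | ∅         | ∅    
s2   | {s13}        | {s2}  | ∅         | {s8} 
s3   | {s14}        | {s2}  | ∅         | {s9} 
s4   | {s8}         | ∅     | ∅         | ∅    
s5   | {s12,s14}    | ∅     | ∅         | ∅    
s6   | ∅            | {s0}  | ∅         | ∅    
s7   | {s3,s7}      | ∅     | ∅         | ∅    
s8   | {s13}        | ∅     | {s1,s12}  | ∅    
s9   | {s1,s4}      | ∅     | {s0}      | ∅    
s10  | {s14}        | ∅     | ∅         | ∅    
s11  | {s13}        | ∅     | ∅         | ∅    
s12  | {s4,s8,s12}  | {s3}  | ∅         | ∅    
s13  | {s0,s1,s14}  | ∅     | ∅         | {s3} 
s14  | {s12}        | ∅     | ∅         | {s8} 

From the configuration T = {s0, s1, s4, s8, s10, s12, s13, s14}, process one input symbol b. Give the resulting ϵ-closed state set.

{s0, s1, s3, s4, s7, s8, s12, s13, s14}

s0 on b → {s7}.
s8 on b → {s1, s12}.
No b-transition from s1, s4, s10, s12, s13, s14.
Union after reading b: {s1, s7, s12}.
Now take the ϵ-closure:
From s1 via ϵ: add s4.
From s7 via ϵ: add s3.
From s12 via ϵ: add s8.
From s3 via ϵ: add s14.
From s8 via ϵ: add s13.
From s13 via ϵ: add s0.
No new states can be added; the closed set is {s0, s1, s3, s4, s7, s8, s12, s13, s14}.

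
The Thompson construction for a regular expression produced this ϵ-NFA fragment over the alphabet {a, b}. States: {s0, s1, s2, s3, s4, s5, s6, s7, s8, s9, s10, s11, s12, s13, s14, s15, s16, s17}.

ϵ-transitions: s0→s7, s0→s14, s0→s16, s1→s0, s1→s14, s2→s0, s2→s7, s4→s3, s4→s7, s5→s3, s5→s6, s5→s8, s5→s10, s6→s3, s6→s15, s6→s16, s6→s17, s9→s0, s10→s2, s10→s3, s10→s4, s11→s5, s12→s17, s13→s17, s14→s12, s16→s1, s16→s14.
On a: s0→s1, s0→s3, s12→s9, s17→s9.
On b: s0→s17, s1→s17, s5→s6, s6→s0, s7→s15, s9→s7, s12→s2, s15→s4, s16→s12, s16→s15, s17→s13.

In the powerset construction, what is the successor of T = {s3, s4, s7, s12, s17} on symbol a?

s12 on a → {s9}.
s17 on a → {s9}.
No a-transition from s3, s4, s7.
Union after reading a: {s9}.
Now take the ϵ-closure:
From s9 via ϵ: add s0.
From s0 via ϵ: add s7, s14, s16.
From s14 via ϵ: add s12.
From s16 via ϵ: add s1.
From s12 via ϵ: add s17.
No new states can be added; the closed set is {s0, s1, s7, s9, s12, s14, s16, s17}.

{s0, s1, s7, s9, s12, s14, s16, s17}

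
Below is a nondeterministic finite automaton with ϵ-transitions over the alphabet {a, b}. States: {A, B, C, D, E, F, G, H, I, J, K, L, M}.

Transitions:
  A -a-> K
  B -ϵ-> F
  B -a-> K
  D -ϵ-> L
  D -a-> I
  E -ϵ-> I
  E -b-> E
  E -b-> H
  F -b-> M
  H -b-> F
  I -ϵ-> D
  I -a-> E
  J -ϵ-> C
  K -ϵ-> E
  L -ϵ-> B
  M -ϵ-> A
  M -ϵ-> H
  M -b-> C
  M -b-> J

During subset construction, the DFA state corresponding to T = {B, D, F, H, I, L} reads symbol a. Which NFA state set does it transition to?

{B, D, E, F, I, K, L}

B on a → {K}.
D on a → {I}.
I on a → {E}.
No a-transition from F, H, L.
Union after reading a: {E, I, K}.
Now take the ϵ-closure:
From I via ϵ: add D.
From D via ϵ: add L.
From L via ϵ: add B.
From B via ϵ: add F.
No new states can be added; the closed set is {B, D, E, F, I, K, L}.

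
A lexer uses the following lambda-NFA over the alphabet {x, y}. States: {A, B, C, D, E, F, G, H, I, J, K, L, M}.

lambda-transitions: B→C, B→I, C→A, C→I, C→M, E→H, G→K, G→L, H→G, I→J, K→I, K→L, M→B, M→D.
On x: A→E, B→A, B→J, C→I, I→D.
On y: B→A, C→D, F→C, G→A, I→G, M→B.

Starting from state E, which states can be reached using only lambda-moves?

{E, G, H, I, J, K, L}

Start with {E}.
From E via lambda: add H.
From H via lambda: add G.
From G via lambda: add K, L.
From K via lambda: add I.
From I via lambda: add J.
No new states can be added; the closed set is {E, G, H, I, J, K, L}.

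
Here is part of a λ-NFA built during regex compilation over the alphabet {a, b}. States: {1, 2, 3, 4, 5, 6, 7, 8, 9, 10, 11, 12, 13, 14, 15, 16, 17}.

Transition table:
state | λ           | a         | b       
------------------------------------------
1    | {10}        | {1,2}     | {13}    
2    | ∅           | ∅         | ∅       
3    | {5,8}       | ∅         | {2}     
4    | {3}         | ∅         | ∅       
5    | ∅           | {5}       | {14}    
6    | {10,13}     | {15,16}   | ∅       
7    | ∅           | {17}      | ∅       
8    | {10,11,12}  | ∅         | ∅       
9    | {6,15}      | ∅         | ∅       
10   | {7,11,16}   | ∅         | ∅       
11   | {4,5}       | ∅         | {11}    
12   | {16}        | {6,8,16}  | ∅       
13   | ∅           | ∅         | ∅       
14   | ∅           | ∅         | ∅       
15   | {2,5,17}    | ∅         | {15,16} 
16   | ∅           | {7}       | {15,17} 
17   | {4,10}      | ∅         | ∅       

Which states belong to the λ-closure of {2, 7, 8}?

{2, 3, 4, 5, 7, 8, 10, 11, 12, 16}

Start with {2, 7, 8}.
From 8 via λ: add 10, 11, 12.
From 10 via λ: add 16.
From 11 via λ: add 4, 5.
From 4 via λ: add 3.
No new states can be added; the closed set is {2, 3, 4, 5, 7, 8, 10, 11, 12, 16}.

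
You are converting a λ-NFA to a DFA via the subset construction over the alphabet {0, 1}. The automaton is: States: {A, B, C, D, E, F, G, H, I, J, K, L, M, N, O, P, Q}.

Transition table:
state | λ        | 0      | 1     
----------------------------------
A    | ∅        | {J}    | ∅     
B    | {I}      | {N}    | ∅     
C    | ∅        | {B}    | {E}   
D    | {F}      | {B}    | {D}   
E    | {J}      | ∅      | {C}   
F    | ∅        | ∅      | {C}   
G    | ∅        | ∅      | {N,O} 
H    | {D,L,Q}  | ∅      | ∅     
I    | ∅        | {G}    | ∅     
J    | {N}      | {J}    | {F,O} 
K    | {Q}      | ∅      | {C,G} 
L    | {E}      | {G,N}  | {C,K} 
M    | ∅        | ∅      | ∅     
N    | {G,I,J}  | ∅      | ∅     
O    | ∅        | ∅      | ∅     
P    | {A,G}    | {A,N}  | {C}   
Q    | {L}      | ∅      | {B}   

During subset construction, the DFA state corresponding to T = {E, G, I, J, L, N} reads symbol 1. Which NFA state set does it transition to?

{C, E, F, G, I, J, K, L, N, O, Q}

E on 1 → {C}.
G on 1 → {N, O}.
J on 1 → {F, O}.
L on 1 → {C, K}.
No 1-transition from I, N.
Union after reading 1: {C, F, K, N, O}.
Now take the λ-closure:
From K via λ: add Q.
From N via λ: add G, I, J.
From Q via λ: add L.
From L via λ: add E.
No new states can be added; the closed set is {C, E, F, G, I, J, K, L, N, O, Q}.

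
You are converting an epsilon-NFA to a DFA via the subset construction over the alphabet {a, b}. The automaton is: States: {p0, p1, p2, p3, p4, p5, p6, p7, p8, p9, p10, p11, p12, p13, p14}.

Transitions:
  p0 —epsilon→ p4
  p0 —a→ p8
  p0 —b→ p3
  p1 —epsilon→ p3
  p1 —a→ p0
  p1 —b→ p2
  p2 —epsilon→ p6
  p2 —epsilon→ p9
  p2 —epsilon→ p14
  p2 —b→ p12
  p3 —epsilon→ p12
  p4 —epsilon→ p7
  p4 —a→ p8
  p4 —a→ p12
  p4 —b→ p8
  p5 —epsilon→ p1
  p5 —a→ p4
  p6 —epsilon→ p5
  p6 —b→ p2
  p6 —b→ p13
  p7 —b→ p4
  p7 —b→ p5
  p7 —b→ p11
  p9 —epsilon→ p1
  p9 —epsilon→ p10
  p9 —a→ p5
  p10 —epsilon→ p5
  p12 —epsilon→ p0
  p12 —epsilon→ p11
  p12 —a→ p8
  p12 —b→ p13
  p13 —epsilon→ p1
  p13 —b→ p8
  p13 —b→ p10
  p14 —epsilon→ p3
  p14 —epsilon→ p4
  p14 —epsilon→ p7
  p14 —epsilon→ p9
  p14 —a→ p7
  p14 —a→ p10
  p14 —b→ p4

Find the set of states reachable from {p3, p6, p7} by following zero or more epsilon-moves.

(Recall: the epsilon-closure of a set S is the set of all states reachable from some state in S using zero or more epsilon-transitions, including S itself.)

Start with {p3, p6, p7}.
From p3 via epsilon: add p12.
From p6 via epsilon: add p5.
From p5 via epsilon: add p1.
From p12 via epsilon: add p0, p11.
From p0 via epsilon: add p4.
No new states can be added; the closed set is {p0, p1, p3, p4, p5, p6, p7, p11, p12}.

{p0, p1, p3, p4, p5, p6, p7, p11, p12}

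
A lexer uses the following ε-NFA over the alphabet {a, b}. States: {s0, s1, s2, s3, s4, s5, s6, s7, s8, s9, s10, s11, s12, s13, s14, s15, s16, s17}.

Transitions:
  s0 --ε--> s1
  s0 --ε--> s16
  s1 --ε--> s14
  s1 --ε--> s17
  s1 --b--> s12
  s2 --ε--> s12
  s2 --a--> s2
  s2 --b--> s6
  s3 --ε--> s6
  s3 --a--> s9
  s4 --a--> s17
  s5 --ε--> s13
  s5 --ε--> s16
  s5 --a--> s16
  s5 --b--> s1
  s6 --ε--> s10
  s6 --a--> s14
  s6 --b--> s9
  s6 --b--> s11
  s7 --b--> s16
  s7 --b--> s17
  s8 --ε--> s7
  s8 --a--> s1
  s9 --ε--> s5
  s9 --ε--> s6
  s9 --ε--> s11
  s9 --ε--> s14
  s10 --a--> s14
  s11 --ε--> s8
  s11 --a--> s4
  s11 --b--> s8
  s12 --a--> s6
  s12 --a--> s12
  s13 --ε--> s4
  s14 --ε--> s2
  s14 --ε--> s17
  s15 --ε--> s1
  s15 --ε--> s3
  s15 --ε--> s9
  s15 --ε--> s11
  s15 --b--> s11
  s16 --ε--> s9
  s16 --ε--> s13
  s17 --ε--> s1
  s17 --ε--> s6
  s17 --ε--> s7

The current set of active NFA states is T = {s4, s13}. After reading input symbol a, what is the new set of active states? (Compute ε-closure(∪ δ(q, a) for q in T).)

s4 on a → {s17}.
No a-transition from s13.
Union after reading a: {s17}.
Now take the ε-closure:
From s17 via ε: add s1, s6, s7.
From s1 via ε: add s14.
From s6 via ε: add s10.
From s14 via ε: add s2.
From s2 via ε: add s12.
No new states can be added; the closed set is {s1, s2, s6, s7, s10, s12, s14, s17}.

{s1, s2, s6, s7, s10, s12, s14, s17}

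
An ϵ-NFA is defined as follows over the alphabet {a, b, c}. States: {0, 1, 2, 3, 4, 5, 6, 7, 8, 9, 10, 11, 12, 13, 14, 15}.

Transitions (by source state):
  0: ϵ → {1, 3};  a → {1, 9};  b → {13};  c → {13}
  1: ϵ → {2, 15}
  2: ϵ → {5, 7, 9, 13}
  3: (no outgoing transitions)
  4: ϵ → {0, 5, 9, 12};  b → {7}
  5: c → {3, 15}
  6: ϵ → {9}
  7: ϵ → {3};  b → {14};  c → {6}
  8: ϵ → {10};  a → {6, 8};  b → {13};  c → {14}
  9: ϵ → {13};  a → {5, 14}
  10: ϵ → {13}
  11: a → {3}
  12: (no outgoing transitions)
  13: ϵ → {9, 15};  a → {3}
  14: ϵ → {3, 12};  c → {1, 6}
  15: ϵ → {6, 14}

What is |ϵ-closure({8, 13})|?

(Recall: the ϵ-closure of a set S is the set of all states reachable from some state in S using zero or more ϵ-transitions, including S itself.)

Start with {8, 13}.
From 8 via ϵ: add 10.
From 13 via ϵ: add 9, 15.
From 15 via ϵ: add 6, 14.
From 14 via ϵ: add 3, 12.
ϵ-closure = {3, 6, 8, 9, 10, 12, 13, 14, 15}, which has 9 states.

9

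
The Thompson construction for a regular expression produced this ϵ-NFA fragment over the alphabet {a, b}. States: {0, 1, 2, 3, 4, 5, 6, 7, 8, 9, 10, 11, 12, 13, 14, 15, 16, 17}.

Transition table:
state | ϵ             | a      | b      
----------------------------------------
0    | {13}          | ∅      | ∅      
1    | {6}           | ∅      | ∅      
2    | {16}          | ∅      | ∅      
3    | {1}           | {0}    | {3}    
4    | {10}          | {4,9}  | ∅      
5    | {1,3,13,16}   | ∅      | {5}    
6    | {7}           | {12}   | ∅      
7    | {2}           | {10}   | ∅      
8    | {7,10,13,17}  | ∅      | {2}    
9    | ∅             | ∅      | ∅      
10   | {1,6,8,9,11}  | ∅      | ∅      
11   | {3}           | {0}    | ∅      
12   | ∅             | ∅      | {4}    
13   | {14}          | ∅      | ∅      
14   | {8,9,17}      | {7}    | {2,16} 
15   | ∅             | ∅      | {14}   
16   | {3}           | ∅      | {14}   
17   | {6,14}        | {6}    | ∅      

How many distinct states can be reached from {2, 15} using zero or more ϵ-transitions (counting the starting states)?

Start with {2, 15}.
From 2 via ϵ: add 16.
From 16 via ϵ: add 3.
From 3 via ϵ: add 1.
From 1 via ϵ: add 6.
From 6 via ϵ: add 7.
ϵ-closure = {1, 2, 3, 6, 7, 15, 16}, which has 7 states.

7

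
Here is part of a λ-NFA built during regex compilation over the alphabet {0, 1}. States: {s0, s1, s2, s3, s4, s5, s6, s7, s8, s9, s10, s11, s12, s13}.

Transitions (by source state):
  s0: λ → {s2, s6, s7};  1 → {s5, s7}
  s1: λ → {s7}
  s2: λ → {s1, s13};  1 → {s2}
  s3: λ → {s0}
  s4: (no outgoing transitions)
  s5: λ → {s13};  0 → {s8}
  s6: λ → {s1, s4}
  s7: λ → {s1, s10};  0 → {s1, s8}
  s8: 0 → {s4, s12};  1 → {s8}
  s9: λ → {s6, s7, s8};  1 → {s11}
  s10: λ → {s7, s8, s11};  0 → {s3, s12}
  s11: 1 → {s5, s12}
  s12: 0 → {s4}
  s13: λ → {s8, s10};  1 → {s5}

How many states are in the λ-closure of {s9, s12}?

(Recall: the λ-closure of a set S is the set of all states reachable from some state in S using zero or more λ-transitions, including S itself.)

9

Start with {s9, s12}.
From s9 via λ: add s6, s7, s8.
From s6 via λ: add s1, s4.
From s7 via λ: add s10.
From s10 via λ: add s11.
λ-closure = {s1, s4, s6, s7, s8, s9, s10, s11, s12}, which has 9 states.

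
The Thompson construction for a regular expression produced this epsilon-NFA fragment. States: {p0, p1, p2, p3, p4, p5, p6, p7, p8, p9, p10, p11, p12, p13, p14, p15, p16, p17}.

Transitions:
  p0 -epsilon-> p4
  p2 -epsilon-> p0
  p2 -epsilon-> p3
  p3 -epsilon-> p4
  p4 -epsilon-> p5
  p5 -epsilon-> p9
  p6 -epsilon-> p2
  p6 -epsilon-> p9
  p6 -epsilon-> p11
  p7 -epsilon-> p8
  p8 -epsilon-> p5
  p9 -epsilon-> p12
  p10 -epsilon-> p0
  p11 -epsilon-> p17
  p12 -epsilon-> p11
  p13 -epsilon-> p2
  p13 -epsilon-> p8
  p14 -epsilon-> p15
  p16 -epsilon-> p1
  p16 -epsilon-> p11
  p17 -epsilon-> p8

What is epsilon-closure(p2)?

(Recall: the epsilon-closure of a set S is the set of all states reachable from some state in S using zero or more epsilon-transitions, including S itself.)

{p0, p2, p3, p4, p5, p8, p9, p11, p12, p17}

Start with {p2}.
From p2 via epsilon: add p0, p3.
From p0 via epsilon: add p4.
From p4 via epsilon: add p5.
From p5 via epsilon: add p9.
From p9 via epsilon: add p12.
From p12 via epsilon: add p11.
From p11 via epsilon: add p17.
From p17 via epsilon: add p8.
No new states can be added; the closed set is {p0, p2, p3, p4, p5, p8, p9, p11, p12, p17}.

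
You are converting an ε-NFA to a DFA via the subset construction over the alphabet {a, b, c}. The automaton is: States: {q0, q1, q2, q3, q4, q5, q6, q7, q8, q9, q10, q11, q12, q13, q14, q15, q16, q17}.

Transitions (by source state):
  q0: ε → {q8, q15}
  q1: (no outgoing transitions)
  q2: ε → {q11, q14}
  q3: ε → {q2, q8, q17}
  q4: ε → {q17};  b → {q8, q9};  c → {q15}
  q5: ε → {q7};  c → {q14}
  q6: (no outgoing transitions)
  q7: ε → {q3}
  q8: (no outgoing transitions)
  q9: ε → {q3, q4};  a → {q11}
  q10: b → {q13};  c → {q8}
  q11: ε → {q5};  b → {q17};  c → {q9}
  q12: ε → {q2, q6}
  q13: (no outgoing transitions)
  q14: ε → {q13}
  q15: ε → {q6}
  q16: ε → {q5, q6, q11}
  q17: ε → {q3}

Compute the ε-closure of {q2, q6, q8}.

Start with {q2, q6, q8}.
From q2 via ε: add q11, q14.
From q11 via ε: add q5.
From q14 via ε: add q13.
From q5 via ε: add q7.
From q7 via ε: add q3.
From q3 via ε: add q17.
No new states can be added; the closed set is {q2, q3, q5, q6, q7, q8, q11, q13, q14, q17}.

{q2, q3, q5, q6, q7, q8, q11, q13, q14, q17}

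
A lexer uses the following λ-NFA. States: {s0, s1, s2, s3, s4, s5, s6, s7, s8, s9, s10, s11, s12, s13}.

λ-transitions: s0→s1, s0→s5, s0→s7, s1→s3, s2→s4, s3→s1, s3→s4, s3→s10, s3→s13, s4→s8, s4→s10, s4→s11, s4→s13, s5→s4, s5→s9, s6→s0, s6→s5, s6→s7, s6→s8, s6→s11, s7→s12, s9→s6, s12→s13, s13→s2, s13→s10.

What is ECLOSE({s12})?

{s2, s4, s8, s10, s11, s12, s13}

Start with {s12}.
From s12 via λ: add s13.
From s13 via λ: add s2, s10.
From s2 via λ: add s4.
From s4 via λ: add s8, s11.
No new states can be added; the closed set is {s2, s4, s8, s10, s11, s12, s13}.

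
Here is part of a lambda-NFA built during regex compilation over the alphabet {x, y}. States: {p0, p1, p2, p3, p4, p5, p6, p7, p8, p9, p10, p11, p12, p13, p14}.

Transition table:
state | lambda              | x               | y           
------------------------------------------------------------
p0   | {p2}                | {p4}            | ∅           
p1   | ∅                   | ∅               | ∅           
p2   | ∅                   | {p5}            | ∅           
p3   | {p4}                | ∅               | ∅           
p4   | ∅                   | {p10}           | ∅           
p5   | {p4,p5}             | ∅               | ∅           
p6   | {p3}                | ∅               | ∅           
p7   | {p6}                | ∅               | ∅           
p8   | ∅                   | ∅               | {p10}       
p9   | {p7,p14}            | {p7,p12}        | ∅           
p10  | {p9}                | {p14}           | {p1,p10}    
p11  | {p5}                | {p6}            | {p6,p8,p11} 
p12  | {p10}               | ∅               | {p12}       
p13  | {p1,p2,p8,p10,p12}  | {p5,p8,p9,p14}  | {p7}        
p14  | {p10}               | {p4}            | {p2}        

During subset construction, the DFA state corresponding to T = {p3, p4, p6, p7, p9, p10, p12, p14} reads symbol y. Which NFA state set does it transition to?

{p1, p2, p3, p4, p6, p7, p9, p10, p12, p14}

p10 on y → {p1, p10}.
p12 on y → {p12}.
p14 on y → {p2}.
No y-transition from p3, p4, p6, p7, p9.
Union after reading y: {p1, p2, p10, p12}.
Now take the lambda-closure:
From p10 via lambda: add p9.
From p9 via lambda: add p7, p14.
From p7 via lambda: add p6.
From p6 via lambda: add p3.
From p3 via lambda: add p4.
No new states can be added; the closed set is {p1, p2, p3, p4, p6, p7, p9, p10, p12, p14}.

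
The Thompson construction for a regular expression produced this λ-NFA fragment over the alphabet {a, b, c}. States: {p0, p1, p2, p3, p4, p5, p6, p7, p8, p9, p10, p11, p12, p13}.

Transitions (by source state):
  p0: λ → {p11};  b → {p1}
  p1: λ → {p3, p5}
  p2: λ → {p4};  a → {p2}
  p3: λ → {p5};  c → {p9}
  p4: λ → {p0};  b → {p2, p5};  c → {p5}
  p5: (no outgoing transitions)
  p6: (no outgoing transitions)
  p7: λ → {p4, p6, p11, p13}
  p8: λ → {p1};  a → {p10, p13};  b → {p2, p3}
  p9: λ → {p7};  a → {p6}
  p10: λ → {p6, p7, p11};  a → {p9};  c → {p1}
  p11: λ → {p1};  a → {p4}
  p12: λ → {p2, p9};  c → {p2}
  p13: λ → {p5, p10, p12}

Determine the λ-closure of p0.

Start with {p0}.
From p0 via λ: add p11.
From p11 via λ: add p1.
From p1 via λ: add p3, p5.
No new states can be added; the closed set is {p0, p1, p3, p5, p11}.

{p0, p1, p3, p5, p11}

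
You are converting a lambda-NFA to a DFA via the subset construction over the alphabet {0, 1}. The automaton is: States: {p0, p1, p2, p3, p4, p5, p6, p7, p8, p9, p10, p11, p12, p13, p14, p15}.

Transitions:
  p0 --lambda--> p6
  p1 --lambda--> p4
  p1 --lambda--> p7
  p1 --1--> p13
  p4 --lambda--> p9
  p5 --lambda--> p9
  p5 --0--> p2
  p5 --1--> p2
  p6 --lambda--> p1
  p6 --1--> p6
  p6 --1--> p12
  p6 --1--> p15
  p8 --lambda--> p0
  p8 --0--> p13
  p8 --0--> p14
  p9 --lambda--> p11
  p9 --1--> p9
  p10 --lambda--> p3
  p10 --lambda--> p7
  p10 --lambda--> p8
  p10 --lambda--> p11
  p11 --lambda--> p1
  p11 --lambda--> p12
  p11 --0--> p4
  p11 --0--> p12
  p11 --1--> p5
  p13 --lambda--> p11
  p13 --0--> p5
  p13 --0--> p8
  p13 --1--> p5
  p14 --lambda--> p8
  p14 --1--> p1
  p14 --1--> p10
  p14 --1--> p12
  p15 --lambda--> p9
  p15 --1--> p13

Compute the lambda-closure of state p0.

{p0, p1, p4, p6, p7, p9, p11, p12}

Start with {p0}.
From p0 via lambda: add p6.
From p6 via lambda: add p1.
From p1 via lambda: add p4, p7.
From p4 via lambda: add p9.
From p9 via lambda: add p11.
From p11 via lambda: add p12.
No new states can be added; the closed set is {p0, p1, p4, p6, p7, p9, p11, p12}.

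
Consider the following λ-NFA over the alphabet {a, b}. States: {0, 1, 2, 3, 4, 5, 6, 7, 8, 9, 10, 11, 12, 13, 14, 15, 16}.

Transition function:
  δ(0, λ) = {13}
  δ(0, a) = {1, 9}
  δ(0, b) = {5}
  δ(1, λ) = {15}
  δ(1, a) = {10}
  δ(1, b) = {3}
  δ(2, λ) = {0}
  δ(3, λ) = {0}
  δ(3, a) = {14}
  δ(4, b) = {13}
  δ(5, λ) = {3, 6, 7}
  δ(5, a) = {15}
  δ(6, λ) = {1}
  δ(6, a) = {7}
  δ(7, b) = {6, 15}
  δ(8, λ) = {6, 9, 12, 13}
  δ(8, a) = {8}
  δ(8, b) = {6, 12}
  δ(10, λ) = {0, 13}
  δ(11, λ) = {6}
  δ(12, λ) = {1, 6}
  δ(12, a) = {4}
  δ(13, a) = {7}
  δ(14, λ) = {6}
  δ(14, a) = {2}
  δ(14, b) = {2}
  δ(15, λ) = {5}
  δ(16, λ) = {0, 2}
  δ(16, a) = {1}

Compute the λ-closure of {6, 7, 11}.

Start with {6, 7, 11}.
From 6 via λ: add 1.
From 1 via λ: add 15.
From 15 via λ: add 5.
From 5 via λ: add 3.
From 3 via λ: add 0.
From 0 via λ: add 13.
No new states can be added; the closed set is {0, 1, 3, 5, 6, 7, 11, 13, 15}.

{0, 1, 3, 5, 6, 7, 11, 13, 15}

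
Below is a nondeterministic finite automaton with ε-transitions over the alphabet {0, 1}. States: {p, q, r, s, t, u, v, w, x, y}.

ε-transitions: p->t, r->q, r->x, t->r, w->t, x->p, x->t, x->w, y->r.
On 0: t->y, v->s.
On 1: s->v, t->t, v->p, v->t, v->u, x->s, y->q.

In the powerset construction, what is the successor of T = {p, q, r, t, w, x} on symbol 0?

{p, q, r, t, w, x, y}

t on 0 → {y}.
No 0-transition from p, q, r, w, x.
Union after reading 0: {y}.
Now take the ε-closure:
From y via ε: add r.
From r via ε: add q, x.
From x via ε: add p, t, w.
No new states can be added; the closed set is {p, q, r, t, w, x, y}.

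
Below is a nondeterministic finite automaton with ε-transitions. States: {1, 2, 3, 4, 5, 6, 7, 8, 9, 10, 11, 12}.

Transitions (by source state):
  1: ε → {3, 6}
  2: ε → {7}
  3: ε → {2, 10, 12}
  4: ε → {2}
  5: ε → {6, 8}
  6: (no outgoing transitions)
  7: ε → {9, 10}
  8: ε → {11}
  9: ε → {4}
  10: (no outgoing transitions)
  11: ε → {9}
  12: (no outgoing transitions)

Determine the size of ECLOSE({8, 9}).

7

Start with {8, 9}.
From 8 via ε: add 11.
From 9 via ε: add 4.
From 4 via ε: add 2.
From 2 via ε: add 7.
From 7 via ε: add 10.
ε-closure = {2, 4, 7, 8, 9, 10, 11}, which has 7 states.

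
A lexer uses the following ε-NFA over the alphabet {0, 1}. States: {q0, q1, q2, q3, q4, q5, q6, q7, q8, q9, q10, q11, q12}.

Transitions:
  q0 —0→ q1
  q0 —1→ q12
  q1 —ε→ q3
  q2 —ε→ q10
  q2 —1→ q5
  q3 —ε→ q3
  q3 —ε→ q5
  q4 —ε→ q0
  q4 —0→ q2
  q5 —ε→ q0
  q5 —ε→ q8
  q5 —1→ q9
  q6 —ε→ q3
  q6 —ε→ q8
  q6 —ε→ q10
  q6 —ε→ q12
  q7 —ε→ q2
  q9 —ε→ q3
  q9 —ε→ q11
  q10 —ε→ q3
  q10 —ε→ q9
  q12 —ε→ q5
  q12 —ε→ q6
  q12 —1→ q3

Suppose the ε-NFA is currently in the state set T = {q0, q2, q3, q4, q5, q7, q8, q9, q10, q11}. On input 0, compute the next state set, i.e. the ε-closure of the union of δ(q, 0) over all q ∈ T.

q0 on 0 → {q1}.
q4 on 0 → {q2}.
No 0-transition from q2, q3, q5, q7, q8, q9, q10, q11.
Union after reading 0: {q1, q2}.
Now take the ε-closure:
From q1 via ε: add q3.
From q2 via ε: add q10.
From q3 via ε: add q5.
From q10 via ε: add q9.
From q5 via ε: add q0, q8.
From q9 via ε: add q11.
No new states can be added; the closed set is {q0, q1, q2, q3, q5, q8, q9, q10, q11}.

{q0, q1, q2, q3, q5, q8, q9, q10, q11}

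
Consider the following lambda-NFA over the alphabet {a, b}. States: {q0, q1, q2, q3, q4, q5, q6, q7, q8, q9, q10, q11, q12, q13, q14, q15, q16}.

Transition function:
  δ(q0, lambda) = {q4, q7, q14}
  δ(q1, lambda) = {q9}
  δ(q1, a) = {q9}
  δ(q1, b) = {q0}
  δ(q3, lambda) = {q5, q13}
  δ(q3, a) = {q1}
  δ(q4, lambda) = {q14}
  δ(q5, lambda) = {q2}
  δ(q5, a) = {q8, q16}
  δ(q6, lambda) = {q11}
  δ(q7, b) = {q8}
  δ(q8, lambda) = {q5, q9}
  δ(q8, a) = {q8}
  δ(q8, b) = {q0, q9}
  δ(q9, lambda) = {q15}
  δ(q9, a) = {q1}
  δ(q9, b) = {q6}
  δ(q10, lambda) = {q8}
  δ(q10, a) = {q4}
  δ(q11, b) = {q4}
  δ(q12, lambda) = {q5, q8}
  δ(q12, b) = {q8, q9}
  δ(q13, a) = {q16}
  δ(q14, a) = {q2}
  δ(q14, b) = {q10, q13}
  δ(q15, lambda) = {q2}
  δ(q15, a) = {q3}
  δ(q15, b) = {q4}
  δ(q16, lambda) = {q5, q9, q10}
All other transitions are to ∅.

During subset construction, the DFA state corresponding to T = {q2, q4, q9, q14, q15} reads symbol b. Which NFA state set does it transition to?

{q2, q4, q5, q6, q8, q9, q10, q11, q13, q14, q15}

q9 on b → {q6}.
q14 on b → {q10, q13}.
q15 on b → {q4}.
No b-transition from q2, q4.
Union after reading b: {q4, q6, q10, q13}.
Now take the lambda-closure:
From q4 via lambda: add q14.
From q6 via lambda: add q11.
From q10 via lambda: add q8.
From q8 via lambda: add q5, q9.
From q5 via lambda: add q2.
From q9 via lambda: add q15.
No new states can be added; the closed set is {q2, q4, q5, q6, q8, q9, q10, q11, q13, q14, q15}.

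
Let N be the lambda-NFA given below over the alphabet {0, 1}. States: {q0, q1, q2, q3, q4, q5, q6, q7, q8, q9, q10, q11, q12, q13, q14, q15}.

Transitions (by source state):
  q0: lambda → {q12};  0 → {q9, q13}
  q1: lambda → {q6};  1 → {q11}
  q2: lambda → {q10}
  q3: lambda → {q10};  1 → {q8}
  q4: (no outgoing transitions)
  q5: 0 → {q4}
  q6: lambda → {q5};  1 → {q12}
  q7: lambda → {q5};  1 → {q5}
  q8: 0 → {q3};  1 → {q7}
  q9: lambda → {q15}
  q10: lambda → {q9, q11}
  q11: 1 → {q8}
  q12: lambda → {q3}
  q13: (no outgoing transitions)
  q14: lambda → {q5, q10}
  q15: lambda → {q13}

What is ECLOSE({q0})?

Start with {q0}.
From q0 via lambda: add q12.
From q12 via lambda: add q3.
From q3 via lambda: add q10.
From q10 via lambda: add q9, q11.
From q9 via lambda: add q15.
From q15 via lambda: add q13.
No new states can be added; the closed set is {q0, q3, q9, q10, q11, q12, q13, q15}.

{q0, q3, q9, q10, q11, q12, q13, q15}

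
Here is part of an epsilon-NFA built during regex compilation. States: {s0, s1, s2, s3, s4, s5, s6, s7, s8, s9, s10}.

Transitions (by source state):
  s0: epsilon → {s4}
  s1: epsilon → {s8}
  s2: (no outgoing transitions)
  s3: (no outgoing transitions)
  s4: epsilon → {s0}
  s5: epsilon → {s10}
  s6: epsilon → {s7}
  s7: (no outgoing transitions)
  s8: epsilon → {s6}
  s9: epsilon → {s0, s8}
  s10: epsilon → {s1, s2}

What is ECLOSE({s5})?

{s1, s2, s5, s6, s7, s8, s10}

Start with {s5}.
From s5 via epsilon: add s10.
From s10 via epsilon: add s1, s2.
From s1 via epsilon: add s8.
From s8 via epsilon: add s6.
From s6 via epsilon: add s7.
No new states can be added; the closed set is {s1, s2, s5, s6, s7, s8, s10}.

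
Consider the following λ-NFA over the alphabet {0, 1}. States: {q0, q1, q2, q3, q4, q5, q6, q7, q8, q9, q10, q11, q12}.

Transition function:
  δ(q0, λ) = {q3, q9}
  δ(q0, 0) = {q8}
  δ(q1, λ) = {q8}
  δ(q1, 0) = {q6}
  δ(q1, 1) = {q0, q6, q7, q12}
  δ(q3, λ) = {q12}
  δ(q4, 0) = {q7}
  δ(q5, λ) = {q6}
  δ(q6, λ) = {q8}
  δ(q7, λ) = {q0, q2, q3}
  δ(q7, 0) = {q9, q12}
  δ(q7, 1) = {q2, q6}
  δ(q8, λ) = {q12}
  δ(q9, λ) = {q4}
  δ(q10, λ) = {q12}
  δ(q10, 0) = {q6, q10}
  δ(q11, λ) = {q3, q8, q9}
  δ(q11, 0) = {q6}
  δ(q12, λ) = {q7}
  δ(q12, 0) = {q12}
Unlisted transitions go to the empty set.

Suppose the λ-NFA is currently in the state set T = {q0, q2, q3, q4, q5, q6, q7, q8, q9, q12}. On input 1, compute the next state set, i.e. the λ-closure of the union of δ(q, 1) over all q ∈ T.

{q0, q2, q3, q4, q6, q7, q8, q9, q12}

q7 on 1 → {q2, q6}.
No 1-transition from q0, q2, q3, q4, q5, q6, q8, q9, q12.
Union after reading 1: {q2, q6}.
Now take the λ-closure:
From q6 via λ: add q8.
From q8 via λ: add q12.
From q12 via λ: add q7.
From q7 via λ: add q0, q3.
From q0 via λ: add q9.
From q9 via λ: add q4.
No new states can be added; the closed set is {q0, q2, q3, q4, q6, q7, q8, q9, q12}.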